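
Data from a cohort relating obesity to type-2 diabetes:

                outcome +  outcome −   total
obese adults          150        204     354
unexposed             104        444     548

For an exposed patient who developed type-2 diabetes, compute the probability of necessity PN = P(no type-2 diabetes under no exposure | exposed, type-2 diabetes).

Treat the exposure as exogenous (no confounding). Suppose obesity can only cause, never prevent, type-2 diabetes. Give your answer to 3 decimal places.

PN ≈ 0.552

p₁ = P(outcome | exposed) = 150/354 = 0.42373
p₀ = P(outcome | unexposed) = 104/548 = 0.18978
Under exogeneity and monotonicity, PN = (p₁ − p₀) / p₁.
PN = (0.42373 − 0.18978) / 0.42373 = 0.23395 / 0.42373 ≈ 0.5521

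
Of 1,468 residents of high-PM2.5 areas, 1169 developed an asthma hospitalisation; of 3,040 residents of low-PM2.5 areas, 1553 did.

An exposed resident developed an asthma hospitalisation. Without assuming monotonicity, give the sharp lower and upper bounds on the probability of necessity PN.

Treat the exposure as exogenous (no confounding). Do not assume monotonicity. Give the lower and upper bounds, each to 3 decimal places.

p₁ = P(outcome | exposed) = 1169/1468 = 0.79632
p₀ = P(outcome | unexposed) = 1553/3040 = 0.51086
Under exogeneity alone the bounds on PN are max{0,(p₁−p₀)/p₁} ≤ PN ≤ min{1,(1−p₀)/p₁}.
  lower = (p₁ − p₀)/p₁ = 0.28547 / 0.79632 ≈ 0.3585
  upper = min{1, (1 − p₀)/p₁} = 0.48914 / 0.79632 ≈ 0.6143

0.358 ≤ PN ≤ 0.614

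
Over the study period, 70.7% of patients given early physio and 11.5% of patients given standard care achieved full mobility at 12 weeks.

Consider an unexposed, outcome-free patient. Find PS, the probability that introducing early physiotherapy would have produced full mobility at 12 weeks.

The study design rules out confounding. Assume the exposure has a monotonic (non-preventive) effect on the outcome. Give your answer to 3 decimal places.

p₁ = 0.707, p₀ = 0.115.
Under exogeneity and monotonicity, PS = (p₁ − p₀) / (1 − p₀).
PS = (0.707 − 0.115) / (1 − 0.115) = 0.592 / 0.885 ≈ 0.6689

PS ≈ 0.669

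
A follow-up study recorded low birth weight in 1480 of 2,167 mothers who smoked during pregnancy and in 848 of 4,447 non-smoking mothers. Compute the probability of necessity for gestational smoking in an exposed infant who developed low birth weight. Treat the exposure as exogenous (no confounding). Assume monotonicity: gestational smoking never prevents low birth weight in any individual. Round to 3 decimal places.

PN ≈ 0.721

p₁ = P(outcome | exposed) = 1480/2167 = 0.68297
p₀ = P(outcome | unexposed) = 848/4447 = 0.19069
Under exogeneity and monotonicity, PN = (p₁ − p₀) / p₁.
PN = (0.68297 − 0.19069) / 0.68297 = 0.49228 / 0.68297 ≈ 0.7208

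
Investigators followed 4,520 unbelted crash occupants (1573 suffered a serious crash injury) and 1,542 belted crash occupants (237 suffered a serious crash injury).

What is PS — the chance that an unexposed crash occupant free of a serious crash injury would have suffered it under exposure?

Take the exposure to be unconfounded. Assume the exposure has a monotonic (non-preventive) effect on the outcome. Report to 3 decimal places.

p₁ = P(outcome | exposed) = 1573/4520 = 0.34801
p₀ = P(outcome | unexposed) = 237/1542 = 0.1537
Under exogeneity and monotonicity, PS = (p₁ − p₀) / (1 − p₀).
PS = (0.34801 − 0.1537) / (1 − 0.1537) = 0.19431 / 0.8463 ≈ 0.2296

PS ≈ 0.230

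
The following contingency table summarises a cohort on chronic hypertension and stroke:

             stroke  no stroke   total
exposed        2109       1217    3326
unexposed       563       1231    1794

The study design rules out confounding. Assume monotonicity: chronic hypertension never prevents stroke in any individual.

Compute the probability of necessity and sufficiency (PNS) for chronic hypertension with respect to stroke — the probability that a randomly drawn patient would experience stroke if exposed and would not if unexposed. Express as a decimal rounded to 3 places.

p₁ = P(outcome | exposed) = 2109/3326 = 0.6341
p₀ = P(outcome | unexposed) = 563/1794 = 0.31382
Under exogeneity and monotonicity, PNS = p₁ − p₀.
PNS = 0.6341 − 0.31382 = 0.32027

PNS ≈ 0.320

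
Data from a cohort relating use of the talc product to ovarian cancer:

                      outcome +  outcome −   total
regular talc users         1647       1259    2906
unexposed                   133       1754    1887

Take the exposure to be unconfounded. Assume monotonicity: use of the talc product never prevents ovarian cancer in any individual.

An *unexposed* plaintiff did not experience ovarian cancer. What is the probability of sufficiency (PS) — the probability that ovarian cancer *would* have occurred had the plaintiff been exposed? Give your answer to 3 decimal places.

PS ≈ 0.534

p₁ = P(outcome | exposed) = 1647/2906 = 0.56676
p₀ = P(outcome | unexposed) = 133/1887 = 0.070482
Under exogeneity and monotonicity, PS = (p₁ − p₀)/(1 − p₀).
PS = (0.56676 − 0.070482) / 0.92952 ≈ 0.5339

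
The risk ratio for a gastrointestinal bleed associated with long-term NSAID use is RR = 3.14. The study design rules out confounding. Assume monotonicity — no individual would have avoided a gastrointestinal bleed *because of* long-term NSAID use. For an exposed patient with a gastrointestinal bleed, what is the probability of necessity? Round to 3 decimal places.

Under exogeneity and monotonicity, PN = (RR − 1) / RR = 1 − 1/RR.
PN = (3.14 − 1) / 3.14 = 2.14 / 3.14 ≈ 0.6815

PN ≈ 0.682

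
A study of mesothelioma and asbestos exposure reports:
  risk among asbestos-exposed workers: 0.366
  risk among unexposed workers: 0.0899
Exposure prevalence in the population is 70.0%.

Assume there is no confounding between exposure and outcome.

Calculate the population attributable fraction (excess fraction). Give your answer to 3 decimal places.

Let p₁ = 0.366, p₀ = 0.0899.
Overall risk P(Y=1) = π·p₁ + (1−π)·p₀ = 0.7×0.366 + 0.3×0.0899 = 0.28317.
Under exogeneity, PAF = [P(Y=1) − p₀] / P(Y=1).
PAF = (0.28317 − 0.0899) / 0.28317 ≈ 0.6825

PAF ≈ 0.683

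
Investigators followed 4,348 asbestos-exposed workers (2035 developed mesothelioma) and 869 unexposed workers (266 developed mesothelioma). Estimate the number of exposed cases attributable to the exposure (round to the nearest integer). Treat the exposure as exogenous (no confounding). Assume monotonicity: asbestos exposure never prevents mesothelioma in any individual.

about 704 cases

p₁ = P(outcome | exposed) = 2035/4348 = 0.46803
p₀ = P(outcome | unexposed) = 266/869 = 0.3061
PN = (p₁ − p₀)/p₁ = (0.46803 − 0.3061) / 0.46803 ≈ 0.34599.
Attributable cases ≈ PN × (exposed cases) = 0.34599 × 2035 ≈ 704.08.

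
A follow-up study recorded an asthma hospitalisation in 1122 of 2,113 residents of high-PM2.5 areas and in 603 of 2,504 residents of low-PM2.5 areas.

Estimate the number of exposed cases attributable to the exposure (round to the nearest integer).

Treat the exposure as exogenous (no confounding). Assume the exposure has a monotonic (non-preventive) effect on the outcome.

p₁ = P(outcome | exposed) = 1122/2113 = 0.531
p₀ = P(outcome | unexposed) = 603/2504 = 0.24081
PN = (p₁ − p₀)/p₁ = (0.531 − 0.24081) / 0.531 ≈ 0.54649.
Attributable cases ≈ PN × (exposed cases) = 0.54649 × 1122 ≈ 613.16.

about 613 cases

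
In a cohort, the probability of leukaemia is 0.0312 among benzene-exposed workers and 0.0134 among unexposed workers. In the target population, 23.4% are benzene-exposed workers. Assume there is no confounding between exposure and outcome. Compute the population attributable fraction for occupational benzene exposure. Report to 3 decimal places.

PAF ≈ 0.237

Let p₁ = 0.0312, p₀ = 0.0134.
Overall risk P(Y=1) = π·p₁ + (1−π)·p₀ = 0.234×0.0312 + 0.766×0.0134 = 0.017565.
Under exogeneity, PAF = [P(Y=1) − p₀] / P(Y=1).
PAF = (0.017565 − 0.0134) / 0.017565 ≈ 0.2371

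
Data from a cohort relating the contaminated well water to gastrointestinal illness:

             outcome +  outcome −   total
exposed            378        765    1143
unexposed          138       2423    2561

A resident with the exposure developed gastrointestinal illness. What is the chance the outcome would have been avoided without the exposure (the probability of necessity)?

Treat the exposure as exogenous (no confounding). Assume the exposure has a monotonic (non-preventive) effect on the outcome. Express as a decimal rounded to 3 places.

PN ≈ 0.837

p₁ = P(outcome | exposed) = 378/1143 = 0.33071
p₀ = P(outcome | unexposed) = 138/2561 = 0.053885
Under exogeneity and monotonicity, PN = (p₁ − p₀) / p₁.
PN = (0.33071 − 0.053885) / 0.33071 = 0.27682 / 0.33071 ≈ 0.8371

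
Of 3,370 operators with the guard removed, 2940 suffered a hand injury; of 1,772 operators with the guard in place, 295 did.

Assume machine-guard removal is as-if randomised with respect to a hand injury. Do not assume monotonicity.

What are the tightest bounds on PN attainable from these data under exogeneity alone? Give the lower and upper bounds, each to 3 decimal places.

p₁ = P(outcome | exposed) = 2940/3370 = 0.8724
p₀ = P(outcome | unexposed) = 295/1772 = 0.16648
Under exogeneity alone the bounds on PN are max{0,(p₁−p₀)/p₁} ≤ PN ≤ min{1,(1−p₀)/p₁}.
  lower = (p₁ − p₀)/p₁ = 0.70593 / 0.8724 ≈ 0.8092
  upper = min{1, (1 − p₀)/p₁} = 0.83352 / 0.8724 ≈ 0.9554

0.809 ≤ PN ≤ 0.955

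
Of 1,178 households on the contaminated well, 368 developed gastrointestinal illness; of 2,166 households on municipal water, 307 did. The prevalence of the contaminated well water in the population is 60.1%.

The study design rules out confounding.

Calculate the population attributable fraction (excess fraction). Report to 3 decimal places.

p₁ = P(outcome | exposed) = 368/1178 = 0.31239
p₀ = P(outcome | unexposed) = 307/2166 = 0.14174
Overall risk P(Y=1) = π·p₁ + (1−π)·p₀ = 0.601×0.31239 + 0.399×0.14174 = 0.2443.
Under exogeneity, PAF = [P(Y=1) − p₀] / P(Y=1).
PAF = (0.2443 − 0.14174) / 0.2443 ≈ 0.4198

PAF ≈ 0.420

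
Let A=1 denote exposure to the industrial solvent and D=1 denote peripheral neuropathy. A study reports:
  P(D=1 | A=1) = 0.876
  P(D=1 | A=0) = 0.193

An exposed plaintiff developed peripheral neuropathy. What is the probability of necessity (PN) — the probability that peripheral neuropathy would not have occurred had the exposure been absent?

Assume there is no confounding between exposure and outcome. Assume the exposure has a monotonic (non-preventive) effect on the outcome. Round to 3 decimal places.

Let p₁ = 0.876, p₀ = 0.193.
Under exogeneity and monotonicity, PN = (p₁ − p₀) / p₁.
PN = (0.876 − 0.193) / 0.876 = 0.683 / 0.876 ≈ 0.7797

PN ≈ 0.780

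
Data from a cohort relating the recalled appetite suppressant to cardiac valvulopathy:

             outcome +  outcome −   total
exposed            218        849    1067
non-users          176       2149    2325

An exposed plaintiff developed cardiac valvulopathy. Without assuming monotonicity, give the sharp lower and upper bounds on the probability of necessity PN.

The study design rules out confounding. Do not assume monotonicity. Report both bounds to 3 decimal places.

p₁ = P(outcome | exposed) = 218/1067 = 0.20431
p₀ = P(outcome | unexposed) = 176/2325 = 0.075699
Under exogeneity alone the bounds on PN are max{0,(p₁−p₀)/p₁} ≤ PN ≤ min{1,(1−p₀)/p₁}.
  lower = (p₁ − p₀)/p₁ = 0.12861 / 0.20431 ≈ 0.6295
  upper = min{1, (1 − p₀)/p₁} = 0.9243 / 0.20431 ≈ 4.5240 → capped at 1

0.629 ≤ PN ≤ 1.000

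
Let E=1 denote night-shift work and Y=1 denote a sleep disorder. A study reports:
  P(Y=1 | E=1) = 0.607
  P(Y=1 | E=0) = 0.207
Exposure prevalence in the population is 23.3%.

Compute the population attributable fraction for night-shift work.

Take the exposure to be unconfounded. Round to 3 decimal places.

PAF ≈ 0.310

Let p₁ = 0.607, p₀ = 0.207.
Overall risk P(Y=1) = π·p₁ + (1−π)·p₀ = 0.233×0.607 + 0.767×0.207 = 0.3002.
Under exogeneity, PAF = [P(Y=1) − p₀] / P(Y=1).
PAF = (0.3002 − 0.207) / 0.3002 ≈ 0.3105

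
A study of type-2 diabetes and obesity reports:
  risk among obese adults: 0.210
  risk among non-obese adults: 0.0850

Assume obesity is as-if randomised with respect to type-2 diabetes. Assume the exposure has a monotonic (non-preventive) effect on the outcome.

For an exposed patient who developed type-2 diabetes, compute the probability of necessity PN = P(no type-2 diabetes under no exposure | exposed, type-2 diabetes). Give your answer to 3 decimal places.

PN ≈ 0.595

Let p₁ = 0.21, p₀ = 0.085.
Under exogeneity and monotonicity, PN = (p₁ − p₀) / p₁.
PN = (0.21 − 0.085) / 0.21 = 0.125 / 0.21 ≈ 0.5952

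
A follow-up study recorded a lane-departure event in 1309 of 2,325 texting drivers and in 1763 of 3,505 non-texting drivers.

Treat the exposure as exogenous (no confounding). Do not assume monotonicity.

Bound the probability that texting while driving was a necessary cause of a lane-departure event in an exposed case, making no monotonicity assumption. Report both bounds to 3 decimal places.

p₁ = P(outcome | exposed) = 1309/2325 = 0.56301
p₀ = P(outcome | unexposed) = 1763/3505 = 0.503
Under exogeneity alone the bounds on PN are max{0,(p₁−p₀)/p₁} ≤ PN ≤ min{1,(1−p₀)/p₁}.
  lower = (p₁ − p₀)/p₁ = 0.060015 / 0.56301 ≈ 0.1066
  upper = min{1, (1 − p₀)/p₁} = 0.497 / 0.56301 ≈ 0.8828

0.107 ≤ PN ≤ 0.883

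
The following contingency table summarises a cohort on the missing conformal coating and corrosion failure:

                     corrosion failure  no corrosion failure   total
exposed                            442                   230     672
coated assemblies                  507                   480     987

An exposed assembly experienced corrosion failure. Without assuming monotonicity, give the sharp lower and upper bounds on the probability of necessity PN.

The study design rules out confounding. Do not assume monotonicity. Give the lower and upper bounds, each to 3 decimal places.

p₁ = P(outcome | exposed) = 442/672 = 0.65774
p₀ = P(outcome | unexposed) = 507/987 = 0.51368
Under exogeneity alone the bounds on PN are max{0,(p₁−p₀)/p₁} ≤ PN ≤ min{1,(1−p₀)/p₁}.
  lower = (p₁ − p₀)/p₁ = 0.14406 / 0.65774 ≈ 0.2190
  upper = min{1, (1 − p₀)/p₁} = 0.48632 / 0.65774 ≈ 0.7394

0.219 ≤ PN ≤ 0.739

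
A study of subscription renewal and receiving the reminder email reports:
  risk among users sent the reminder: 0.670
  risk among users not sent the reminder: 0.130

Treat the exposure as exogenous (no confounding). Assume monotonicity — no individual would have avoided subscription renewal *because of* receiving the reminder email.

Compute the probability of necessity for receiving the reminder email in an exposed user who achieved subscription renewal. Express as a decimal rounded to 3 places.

Let p₁ = 0.67, p₀ = 0.13.
Under exogeneity and monotonicity, PN = (p₁ − p₀) / p₁.
PN = (0.67 − 0.13) / 0.67 = 0.54 / 0.67 ≈ 0.8060

PN ≈ 0.806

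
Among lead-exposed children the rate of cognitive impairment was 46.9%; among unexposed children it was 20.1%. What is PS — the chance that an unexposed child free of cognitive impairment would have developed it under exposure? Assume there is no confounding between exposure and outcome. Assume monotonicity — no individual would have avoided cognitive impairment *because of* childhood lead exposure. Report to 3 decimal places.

PS ≈ 0.335

p₁ = 0.469, p₀ = 0.201.
Under exogeneity and monotonicity, PS = (p₁ − p₀) / (1 − p₀).
PS = (0.469 − 0.201) / (1 − 0.201) = 0.268 / 0.799 ≈ 0.3354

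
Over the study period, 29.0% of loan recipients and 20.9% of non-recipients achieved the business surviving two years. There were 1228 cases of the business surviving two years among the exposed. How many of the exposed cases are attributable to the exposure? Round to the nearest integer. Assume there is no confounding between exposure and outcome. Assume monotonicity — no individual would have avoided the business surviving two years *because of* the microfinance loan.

about 343 cases

p₁ = 0.29, p₀ = 0.209.
PN = (p₁ − p₀)/p₁ = (0.29 − 0.209) / 0.29 ≈ 0.27931.
Attributable cases ≈ PN × (exposed cases) = 0.27931 × 1228 ≈ 342.99.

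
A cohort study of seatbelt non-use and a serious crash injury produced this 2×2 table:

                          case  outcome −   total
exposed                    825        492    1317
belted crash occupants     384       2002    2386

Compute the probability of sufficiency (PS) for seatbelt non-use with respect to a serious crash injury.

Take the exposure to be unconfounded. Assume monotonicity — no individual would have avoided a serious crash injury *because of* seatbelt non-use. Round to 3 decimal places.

p₁ = P(outcome | exposed) = 825/1317 = 0.62642
p₀ = P(outcome | unexposed) = 384/2386 = 0.16094
Under exogeneity and monotonicity, PS = (p₁ − p₀)/(1 − p₀).
PS = (0.62642 − 0.16094) / 0.83906 ≈ 0.5548

PS ≈ 0.555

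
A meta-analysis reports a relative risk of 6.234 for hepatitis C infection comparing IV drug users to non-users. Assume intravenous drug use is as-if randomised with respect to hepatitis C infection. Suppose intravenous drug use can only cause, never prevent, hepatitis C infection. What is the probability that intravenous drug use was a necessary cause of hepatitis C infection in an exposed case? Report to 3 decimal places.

PN ≈ 0.840

Under exogeneity and monotonicity, PN = (RR − 1) / RR = 1 − 1/RR.
PN = (6.234 − 1) / 6.234 = 5.234 / 6.234 ≈ 0.8396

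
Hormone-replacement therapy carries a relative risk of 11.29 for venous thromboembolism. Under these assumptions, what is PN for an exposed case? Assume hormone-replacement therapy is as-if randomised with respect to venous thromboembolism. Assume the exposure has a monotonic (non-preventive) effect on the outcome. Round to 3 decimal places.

PN ≈ 0.911

Under exogeneity and monotonicity, PN = (RR − 1) / RR = 1 − 1/RR.
PN = (11.29 − 1) / 11.29 = 10.29 / 11.29 ≈ 0.9114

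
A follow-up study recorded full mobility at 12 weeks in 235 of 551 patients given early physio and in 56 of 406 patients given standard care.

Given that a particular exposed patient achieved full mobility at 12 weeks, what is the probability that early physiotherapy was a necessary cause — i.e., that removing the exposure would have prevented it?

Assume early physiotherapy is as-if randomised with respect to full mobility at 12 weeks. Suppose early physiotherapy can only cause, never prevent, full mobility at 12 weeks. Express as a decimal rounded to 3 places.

p₁ = P(outcome | exposed) = 235/551 = 0.4265
p₀ = P(outcome | unexposed) = 56/406 = 0.13793
Under exogeneity and monotonicity, PN = (p₁ − p₀) / p₁.
PN = (0.4265 − 0.13793) / 0.4265 = 0.28857 / 0.4265 ≈ 0.6766

PN ≈ 0.677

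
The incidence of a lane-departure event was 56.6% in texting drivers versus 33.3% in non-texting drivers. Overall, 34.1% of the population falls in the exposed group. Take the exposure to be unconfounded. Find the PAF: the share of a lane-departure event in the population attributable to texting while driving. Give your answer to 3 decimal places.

p₁ = 0.566, p₀ = 0.333.
Overall risk P(Y=1) = π·p₁ + (1−π)·p₀ = 0.341×0.566 + 0.659×0.333 = 0.41245.
Under exogeneity, PAF = [P(Y=1) − p₀] / P(Y=1).
PAF = (0.41245 − 0.333) / 0.41245 ≈ 0.1926

PAF ≈ 0.193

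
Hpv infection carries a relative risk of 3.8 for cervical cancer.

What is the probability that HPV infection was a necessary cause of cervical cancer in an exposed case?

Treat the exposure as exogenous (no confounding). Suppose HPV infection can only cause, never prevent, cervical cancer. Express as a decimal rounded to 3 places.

PN ≈ 0.737

Under exogeneity and monotonicity, PN = (RR − 1) / RR = 1 − 1/RR.
PN = (3.8 − 1) / 3.8 = 2.8 / 3.8 ≈ 0.7368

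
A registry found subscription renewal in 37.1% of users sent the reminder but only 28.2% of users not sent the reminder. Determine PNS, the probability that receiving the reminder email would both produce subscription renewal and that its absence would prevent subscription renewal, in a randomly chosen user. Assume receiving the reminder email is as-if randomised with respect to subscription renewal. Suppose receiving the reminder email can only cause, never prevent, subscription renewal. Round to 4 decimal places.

p₁ = 0.371, p₀ = 0.282.
Under exogeneity and monotonicity, PNS = p₁ − p₀.
PNS = 0.371 − 0.282 = 0.089

PNS ≈ 0.0890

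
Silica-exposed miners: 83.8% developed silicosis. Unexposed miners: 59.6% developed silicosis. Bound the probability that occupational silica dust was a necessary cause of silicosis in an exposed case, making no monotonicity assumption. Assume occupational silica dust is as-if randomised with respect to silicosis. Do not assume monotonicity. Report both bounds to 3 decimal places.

0.289 ≤ PN ≤ 0.482

p₁ = 0.838, p₀ = 0.596.
Under exogeneity alone the bounds on PN are max{0,(p₁−p₀)/p₁} ≤ PN ≤ min{1,(1−p₀)/p₁}.
  lower = (p₁ − p₀)/p₁ = 0.242 / 0.838 ≈ 0.2888
  upper = min{1, (1 − p₀)/p₁} = 0.404 / 0.838 ≈ 0.4821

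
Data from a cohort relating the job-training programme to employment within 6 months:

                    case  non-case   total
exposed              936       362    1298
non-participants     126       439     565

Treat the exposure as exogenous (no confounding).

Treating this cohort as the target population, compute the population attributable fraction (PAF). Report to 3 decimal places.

p₁ = P(outcome | exposed) = 936/1298 = 0.72111
p₀ = P(outcome | unexposed) = 126/565 = 0.22301
Exposure prevalence π = 1298/1863 = 0.69673; overall risk P(Y=1) = 0.57005.
Under exogeneity, PAF = [P(Y=1) − p₀]/P(Y=1).
PAF = (0.57005 − 0.22301) / 0.57005 ≈ 0.6088

PAF ≈ 0.609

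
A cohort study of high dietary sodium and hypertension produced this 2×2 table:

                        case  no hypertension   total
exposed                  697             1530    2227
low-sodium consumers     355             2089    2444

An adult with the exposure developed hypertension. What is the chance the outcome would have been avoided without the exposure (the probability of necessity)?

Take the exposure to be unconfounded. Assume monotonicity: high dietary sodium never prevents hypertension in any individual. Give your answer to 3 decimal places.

p₁ = P(outcome | exposed) = 697/2227 = 0.31298
p₀ = P(outcome | unexposed) = 355/2444 = 0.14525
Under exogeneity and monotonicity, PN = (p₁ − p₀)/p₁.
PN = (0.31298 − 0.14525) / 0.31298 ≈ 0.5359

PN ≈ 0.536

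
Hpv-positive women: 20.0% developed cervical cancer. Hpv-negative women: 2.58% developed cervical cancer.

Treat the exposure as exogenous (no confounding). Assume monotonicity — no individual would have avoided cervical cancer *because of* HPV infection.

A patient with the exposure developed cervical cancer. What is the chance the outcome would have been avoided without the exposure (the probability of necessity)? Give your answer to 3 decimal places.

PN ≈ 0.871

p₁ = 0.2, p₀ = 0.0258.
Under exogeneity and monotonicity, PN = (p₁ − p₀) / p₁.
PN = (0.2 − 0.0258) / 0.2 = 0.1742 / 0.2 ≈ 0.8710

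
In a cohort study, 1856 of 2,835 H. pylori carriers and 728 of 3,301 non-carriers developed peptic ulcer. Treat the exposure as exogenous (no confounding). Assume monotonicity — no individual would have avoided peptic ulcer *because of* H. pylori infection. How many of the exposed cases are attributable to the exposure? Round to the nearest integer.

about 1231 cases

p₁ = P(outcome | exposed) = 1856/2835 = 0.65467
p₀ = P(outcome | unexposed) = 728/3301 = 0.22054
PN = (p₁ − p₀)/p₁ = (0.65467 − 0.22054) / 0.65467 ≈ 0.66313.
Attributable cases ≈ PN × (exposed cases) = 0.66313 × 1856 ≈ 1230.77.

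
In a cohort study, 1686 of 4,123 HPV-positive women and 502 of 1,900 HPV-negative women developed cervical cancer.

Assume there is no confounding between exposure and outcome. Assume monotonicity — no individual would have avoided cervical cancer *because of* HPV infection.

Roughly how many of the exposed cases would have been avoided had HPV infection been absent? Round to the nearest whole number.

about 597 cases

p₁ = P(outcome | exposed) = 1686/4123 = 0.40893
p₀ = P(outcome | unexposed) = 502/1900 = 0.26421
PN = (p₁ − p₀)/p₁ = (0.40893 − 0.26421) / 0.40893 ≈ 0.35389.
Attributable cases ≈ PN × (exposed cases) = 0.35389 × 1686 ≈ 596.66.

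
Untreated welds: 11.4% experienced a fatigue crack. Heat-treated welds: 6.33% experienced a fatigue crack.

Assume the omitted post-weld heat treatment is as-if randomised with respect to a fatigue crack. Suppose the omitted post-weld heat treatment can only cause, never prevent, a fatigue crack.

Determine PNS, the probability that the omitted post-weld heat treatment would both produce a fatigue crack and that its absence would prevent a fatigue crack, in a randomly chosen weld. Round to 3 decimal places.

PNS ≈ 0.051

p₁ = 0.114, p₀ = 0.0633.
Under exogeneity and monotonicity, PNS = p₁ − p₀.
PNS = 0.114 − 0.0633 = 0.0507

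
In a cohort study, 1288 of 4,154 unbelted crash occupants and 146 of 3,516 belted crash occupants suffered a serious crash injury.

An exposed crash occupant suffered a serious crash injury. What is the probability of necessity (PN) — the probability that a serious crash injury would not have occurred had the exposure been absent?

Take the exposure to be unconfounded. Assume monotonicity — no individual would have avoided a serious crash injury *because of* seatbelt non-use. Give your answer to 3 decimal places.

PN ≈ 0.866

p₁ = P(outcome | exposed) = 1288/4154 = 0.31006
p₀ = P(outcome | unexposed) = 146/3516 = 0.041524
Under exogeneity and monotonicity, PN = (p₁ − p₀) / p₁.
PN = (0.31006 − 0.041524) / 0.31006 = 0.26854 / 0.31006 ≈ 0.8661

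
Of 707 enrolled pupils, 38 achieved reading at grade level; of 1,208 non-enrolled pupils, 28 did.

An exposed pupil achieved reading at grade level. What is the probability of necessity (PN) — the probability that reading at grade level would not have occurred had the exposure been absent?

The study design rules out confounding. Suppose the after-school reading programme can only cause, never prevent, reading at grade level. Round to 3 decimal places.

p₁ = P(outcome | exposed) = 38/707 = 0.053748
p₀ = P(outcome | unexposed) = 28/1208 = 0.023179
Under exogeneity and monotonicity, PN = (p₁ − p₀) / p₁.
PN = (0.053748 − 0.023179) / 0.053748 = 0.030569 / 0.053748 ≈ 0.5688

PN ≈ 0.569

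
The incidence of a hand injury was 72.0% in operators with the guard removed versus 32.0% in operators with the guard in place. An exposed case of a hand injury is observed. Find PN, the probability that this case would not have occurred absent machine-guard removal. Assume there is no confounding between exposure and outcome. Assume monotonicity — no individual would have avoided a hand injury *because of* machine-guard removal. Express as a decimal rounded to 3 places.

p₁ = 0.72, p₀ = 0.32.
Under exogeneity and monotonicity, PN = (p₁ − p₀) / p₁.
PN = (0.72 − 0.32) / 0.72 = 0.4 / 0.72 ≈ 0.5556

PN ≈ 0.556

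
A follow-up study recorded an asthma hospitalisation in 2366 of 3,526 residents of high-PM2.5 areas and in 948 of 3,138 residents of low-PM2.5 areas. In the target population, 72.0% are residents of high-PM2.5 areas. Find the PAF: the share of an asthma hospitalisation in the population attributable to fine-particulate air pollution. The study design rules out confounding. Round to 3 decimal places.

p₁ = P(outcome | exposed) = 2366/3526 = 0.67102
p₀ = P(outcome | unexposed) = 948/3138 = 0.3021
Overall risk P(Y=1) = π·p₁ + (1−π)·p₀ = 0.72×0.67102 + 0.28×0.3021 = 0.56772.
Under exogeneity, PAF = [P(Y=1) − p₀] / P(Y=1).
PAF = (0.56772 − 0.3021) / 0.56772 ≈ 0.4679

PAF ≈ 0.468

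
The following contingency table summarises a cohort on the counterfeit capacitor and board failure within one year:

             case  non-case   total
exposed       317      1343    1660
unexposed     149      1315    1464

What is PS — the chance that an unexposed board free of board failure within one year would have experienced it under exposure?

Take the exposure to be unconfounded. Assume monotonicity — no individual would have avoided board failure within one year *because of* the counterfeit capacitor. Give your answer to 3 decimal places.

p₁ = P(outcome | exposed) = 317/1660 = 0.19096
p₀ = P(outcome | unexposed) = 149/1464 = 0.10178
Under exogeneity and monotonicity, PS = (p₁ − p₀)/(1 − p₀).
PS = (0.19096 − 0.10178) / 0.89822 ≈ 0.0993

PS ≈ 0.099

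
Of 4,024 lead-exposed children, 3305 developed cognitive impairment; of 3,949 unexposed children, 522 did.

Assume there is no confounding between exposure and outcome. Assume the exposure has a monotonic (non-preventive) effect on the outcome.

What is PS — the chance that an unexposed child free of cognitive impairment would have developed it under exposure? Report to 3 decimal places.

PS ≈ 0.794

p₁ = P(outcome | exposed) = 3305/4024 = 0.82132
p₀ = P(outcome | unexposed) = 522/3949 = 0.13219
Under exogeneity and monotonicity, PS = (p₁ − p₀) / (1 − p₀).
PS = (0.82132 − 0.13219) / (1 − 0.13219) = 0.68914 / 0.86781 ≈ 0.7941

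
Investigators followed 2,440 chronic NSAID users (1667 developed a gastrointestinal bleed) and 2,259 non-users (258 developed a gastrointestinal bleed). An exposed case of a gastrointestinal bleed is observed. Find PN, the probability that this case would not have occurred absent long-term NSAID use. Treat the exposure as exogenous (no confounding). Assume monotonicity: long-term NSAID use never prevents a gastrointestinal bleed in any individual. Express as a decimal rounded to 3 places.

p₁ = P(outcome | exposed) = 1667/2440 = 0.6832
p₀ = P(outcome | unexposed) = 258/2259 = 0.11421
Under exogeneity and monotonicity, PN = (p₁ − p₀) / p₁.
PN = (0.6832 − 0.11421) / 0.6832 = 0.56899 / 0.6832 ≈ 0.8328

PN ≈ 0.833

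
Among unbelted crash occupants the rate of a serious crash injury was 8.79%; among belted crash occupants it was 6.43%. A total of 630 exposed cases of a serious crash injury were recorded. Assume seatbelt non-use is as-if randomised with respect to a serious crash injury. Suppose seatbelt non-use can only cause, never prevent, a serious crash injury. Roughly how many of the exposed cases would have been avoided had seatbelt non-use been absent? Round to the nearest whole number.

p₁ = 0.0879, p₀ = 0.0643.
PN = (p₁ − p₀)/p₁ = (0.0879 − 0.0643) / 0.0879 ≈ 0.26849.
Attributable cases ≈ PN × (exposed cases) = 0.26849 × 630 ≈ 169.15.

about 169 cases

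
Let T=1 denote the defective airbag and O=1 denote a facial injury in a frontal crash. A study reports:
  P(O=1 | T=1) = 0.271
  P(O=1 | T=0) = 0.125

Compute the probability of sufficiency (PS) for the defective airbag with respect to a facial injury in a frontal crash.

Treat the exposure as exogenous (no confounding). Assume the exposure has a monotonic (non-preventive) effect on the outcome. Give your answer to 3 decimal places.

PS ≈ 0.167

Let p₁ = 0.271, p₀ = 0.125.
Under exogeneity and monotonicity, PS = (p₁ − p₀) / (1 − p₀).
PS = (0.271 − 0.125) / (1 − 0.125) = 0.146 / 0.875 ≈ 0.1669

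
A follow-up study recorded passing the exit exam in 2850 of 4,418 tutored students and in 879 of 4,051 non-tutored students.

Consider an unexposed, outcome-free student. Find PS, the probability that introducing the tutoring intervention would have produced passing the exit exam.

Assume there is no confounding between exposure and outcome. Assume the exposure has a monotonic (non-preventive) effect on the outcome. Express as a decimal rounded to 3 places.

PS ≈ 0.547

p₁ = P(outcome | exposed) = 2850/4418 = 0.64509
p₀ = P(outcome | unexposed) = 879/4051 = 0.21698
Under exogeneity and monotonicity, PS = (p₁ − p₀) / (1 − p₀).
PS = (0.64509 − 0.21698) / (1 − 0.21698) = 0.4281 / 0.78302 ≈ 0.5467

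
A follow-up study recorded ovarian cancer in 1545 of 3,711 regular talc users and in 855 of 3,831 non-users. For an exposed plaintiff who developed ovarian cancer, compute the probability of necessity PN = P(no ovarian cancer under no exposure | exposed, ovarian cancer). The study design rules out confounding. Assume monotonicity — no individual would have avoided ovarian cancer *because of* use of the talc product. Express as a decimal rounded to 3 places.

p₁ = P(outcome | exposed) = 1545/3711 = 0.41633
p₀ = P(outcome | unexposed) = 855/3831 = 0.22318
Under exogeneity and monotonicity, PN = (p₁ − p₀) / p₁.
PN = (0.41633 − 0.22318) / 0.41633 = 0.19315 / 0.41633 ≈ 0.4639

PN ≈ 0.464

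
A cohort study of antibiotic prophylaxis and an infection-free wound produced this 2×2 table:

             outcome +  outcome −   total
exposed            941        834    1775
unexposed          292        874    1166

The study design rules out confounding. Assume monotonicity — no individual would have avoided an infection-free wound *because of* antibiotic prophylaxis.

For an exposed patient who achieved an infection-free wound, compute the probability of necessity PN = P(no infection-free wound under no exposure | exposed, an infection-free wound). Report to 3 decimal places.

p₁ = P(outcome | exposed) = 941/1775 = 0.53014
p₀ = P(outcome | unexposed) = 292/1166 = 0.25043
Under exogeneity and monotonicity, PN = (p₁ − p₀)/p₁.
PN = (0.53014 − 0.25043) / 0.53014 ≈ 0.5276

PN ≈ 0.528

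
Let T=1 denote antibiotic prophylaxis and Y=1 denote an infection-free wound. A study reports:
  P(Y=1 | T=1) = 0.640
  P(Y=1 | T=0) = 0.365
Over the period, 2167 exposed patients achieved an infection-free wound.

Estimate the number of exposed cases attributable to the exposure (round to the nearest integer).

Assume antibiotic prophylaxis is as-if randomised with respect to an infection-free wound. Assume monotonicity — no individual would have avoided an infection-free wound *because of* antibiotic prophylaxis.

about 931 cases

Let p₁ = 0.64, p₀ = 0.365.
PN = (p₁ − p₀)/p₁ = (0.64 − 0.365) / 0.64 ≈ 0.42969.
Attributable cases ≈ PN × (exposed cases) = 0.42969 × 2167 ≈ 931.13.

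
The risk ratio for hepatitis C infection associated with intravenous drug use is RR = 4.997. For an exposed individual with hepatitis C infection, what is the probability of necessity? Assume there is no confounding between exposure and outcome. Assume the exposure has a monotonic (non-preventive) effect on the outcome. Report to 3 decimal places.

PN ≈ 0.800

Under exogeneity and monotonicity, PN = (RR − 1) / RR = 1 − 1/RR.
PN = (4.997 − 1) / 4.997 = 3.997 / 4.997 ≈ 0.7999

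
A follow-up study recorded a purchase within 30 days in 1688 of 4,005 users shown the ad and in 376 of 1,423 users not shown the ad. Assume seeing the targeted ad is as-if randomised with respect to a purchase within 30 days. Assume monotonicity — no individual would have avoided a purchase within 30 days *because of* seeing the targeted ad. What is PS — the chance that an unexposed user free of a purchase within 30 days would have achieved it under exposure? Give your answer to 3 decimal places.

p₁ = P(outcome | exposed) = 1688/4005 = 0.42147
p₀ = P(outcome | unexposed) = 376/1423 = 0.26423
Under exogeneity and monotonicity, PS = (p₁ − p₀) / (1 − p₀).
PS = (0.42147 − 0.26423) / (1 − 0.26423) = 0.15724 / 0.73577 ≈ 0.2137

PS ≈ 0.214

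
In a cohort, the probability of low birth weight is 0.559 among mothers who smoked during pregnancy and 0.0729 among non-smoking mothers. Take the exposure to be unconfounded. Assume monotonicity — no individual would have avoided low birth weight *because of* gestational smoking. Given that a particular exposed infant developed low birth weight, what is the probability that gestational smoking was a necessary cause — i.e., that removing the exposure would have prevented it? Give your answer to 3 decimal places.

PN ≈ 0.870

Let p₁ = 0.559, p₀ = 0.0729.
Under exogeneity and monotonicity, PN = (p₁ − p₀) / p₁.
PN = (0.559 − 0.0729) / 0.559 = 0.4861 / 0.559 ≈ 0.8696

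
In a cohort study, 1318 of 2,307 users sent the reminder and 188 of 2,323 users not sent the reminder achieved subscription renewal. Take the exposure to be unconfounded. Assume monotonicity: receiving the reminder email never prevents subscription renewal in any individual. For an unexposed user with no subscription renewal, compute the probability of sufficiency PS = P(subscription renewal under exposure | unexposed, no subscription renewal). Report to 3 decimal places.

p₁ = P(outcome | exposed) = 1318/2307 = 0.5713
p₀ = P(outcome | unexposed) = 188/2323 = 0.08093
Under exogeneity and monotonicity, PS = (p₁ − p₀) / (1 − p₀).
PS = (0.5713 − 0.08093) / (1 − 0.08093) = 0.49037 / 0.91907 ≈ 0.5336

PS ≈ 0.534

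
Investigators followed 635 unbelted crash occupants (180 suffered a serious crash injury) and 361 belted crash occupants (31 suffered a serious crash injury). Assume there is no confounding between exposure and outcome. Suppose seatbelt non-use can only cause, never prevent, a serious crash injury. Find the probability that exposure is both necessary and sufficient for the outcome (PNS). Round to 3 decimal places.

PNS ≈ 0.198

p₁ = P(outcome | exposed) = 180/635 = 0.28346
p₀ = P(outcome | unexposed) = 31/361 = 0.085873
Under exogeneity and monotonicity, PNS = p₁ − p₀.
PNS = 0.28346 − 0.085873 = 0.19759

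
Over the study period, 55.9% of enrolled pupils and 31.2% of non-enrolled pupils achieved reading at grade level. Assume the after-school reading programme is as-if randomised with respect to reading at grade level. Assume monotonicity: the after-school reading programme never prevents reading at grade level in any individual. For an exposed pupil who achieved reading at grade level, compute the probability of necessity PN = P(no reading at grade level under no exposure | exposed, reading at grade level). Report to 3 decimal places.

p₁ = 0.559, p₀ = 0.312.
Under exogeneity and monotonicity, PN = (p₁ − p₀) / p₁.
PN = (0.559 − 0.312) / 0.559 = 0.247 / 0.559 ≈ 0.4419

PN ≈ 0.442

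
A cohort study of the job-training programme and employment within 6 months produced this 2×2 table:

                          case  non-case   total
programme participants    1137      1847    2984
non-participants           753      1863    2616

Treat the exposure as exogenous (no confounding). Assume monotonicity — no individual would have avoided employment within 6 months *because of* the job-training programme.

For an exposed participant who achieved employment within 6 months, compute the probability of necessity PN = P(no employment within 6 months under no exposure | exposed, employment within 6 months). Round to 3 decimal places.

PN ≈ 0.245

p₁ = P(outcome | exposed) = 1137/2984 = 0.38103
p₀ = P(outcome | unexposed) = 753/2616 = 0.28784
Under exogeneity and monotonicity, PN = (p₁ − p₀)/p₁.
PN = (0.38103 − 0.28784) / 0.38103 ≈ 0.2446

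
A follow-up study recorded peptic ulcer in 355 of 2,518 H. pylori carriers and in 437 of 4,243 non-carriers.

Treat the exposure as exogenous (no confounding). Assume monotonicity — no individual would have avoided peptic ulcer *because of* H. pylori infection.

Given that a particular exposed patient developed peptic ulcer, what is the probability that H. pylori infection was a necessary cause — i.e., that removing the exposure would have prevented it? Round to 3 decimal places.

p₁ = P(outcome | exposed) = 355/2518 = 0.14098
p₀ = P(outcome | unexposed) = 437/4243 = 0.10299
Under exogeneity and monotonicity, PN = (p₁ − p₀) / p₁.
PN = (0.14098 − 0.10299) / 0.14098 = 0.037992 / 0.14098 ≈ 0.2695

PN ≈ 0.269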